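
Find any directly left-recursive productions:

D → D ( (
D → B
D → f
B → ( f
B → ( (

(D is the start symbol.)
Yes, D is left-recursive

Direct left recursion occurs when N → N α for some non-terminal N (the right-hand side begins with the left-hand side itself).

D → D ( (: LEFT RECURSIVE (starts with D)
D → B: starts with B
D → f: starts with f
B → ( f: starts with '('
B → ( (: starts with '('

The grammar has direct left recursion on: D.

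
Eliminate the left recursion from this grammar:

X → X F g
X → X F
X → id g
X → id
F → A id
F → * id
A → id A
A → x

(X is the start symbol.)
X → id g X'
X → id X'
X' → F g X'
X' → F X'
X' → ε
F → A id
F → * id
A → id A
A → x

X is directly left-recursive. The standard transformation for
  A → A α₁ | ... | A α_m | β₁ | ... | β_n
is
  A  → β₁ A' | ... | β_n A'
  A' → α₁ A' | ... | α_m A' | ε

X → id g becomes X → id g X'
X → id becomes X → id X'
X → X F g becomes X' → F g X'
X → X F becomes X' → F X'
Add X' → ε

Productions for other non-terminals are unchanged:
  F → A id
  F → * id
  A → id A
  A → x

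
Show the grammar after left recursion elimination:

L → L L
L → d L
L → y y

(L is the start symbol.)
L → d L L'
L → y y L'
L' → L L'
L' → ε

L is directly left-recursive. The standard transformation for
  A → A α₁ | ... | A α_m | β₁ | ... | β_n
is
  A  → β₁ A' | ... | β_n A'
  A' → α₁ A' | ... | α_m A' | ε

L → d L becomes L → d L L'
L → y y becomes L → y y L'
L → L L becomes L' → L L'
Add L' → ε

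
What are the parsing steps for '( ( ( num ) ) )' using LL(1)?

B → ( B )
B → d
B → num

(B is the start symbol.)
Stack is shown with the top on the left.

Stack        Input              Action
--------------------------------------
B $          ( ( ( num ) ) ) $  output B → ( B )
( B ) $      ( ( ( num ) ) ) $  match '('
B ) $        ( ( num ) ) ) $    output B → ( B )
( B ) ) $    ( ( num ) ) ) $    match '('
B ) ) $      ( num ) ) ) $      output B → ( B )
( B ) ) ) $  ( num ) ) ) $      match '('
B ) ) ) $    num ) ) ) $        output B → num
num ) ) ) $  num ) ) ) $        match 'num'
) ) ) $      ) ) ) $            match ')'
) ) $        ) ) $              match ')'
) $          ) $                match ')'
$            $                  accept

The string is accepted.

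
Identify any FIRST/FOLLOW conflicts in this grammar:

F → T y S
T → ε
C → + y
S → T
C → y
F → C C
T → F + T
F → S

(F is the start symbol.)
Yes. F → T y S with FOLLOW(F) on { '+' }; F → C C with FOLLOW(F) on { '+' }; T → F '+' T with FOLLOW(T) on { '+', 'y' }

Nullable non-terminals: F, S, T.
FIRST sets used below: FIRST(T) = { '+', 'y', ε }, FIRST(C) = { '+', 'y' }, FIRST(S) = { '+', 'y', ε }, FIRST(F) = { '+', 'y', ε }

F: nullable alternative(s) F → S; FOLLOW(F) = { $, '+' }
  F → T y S: FIRST \ {ε} = { '+', 'y' } — overlaps FOLLOW(F) on { '+' }: CONFLICT
  F → C C: FIRST \ {ε} = { '+', 'y' } — overlaps FOLLOW(F) on { '+' }: CONFLICT
  F → S: FIRST \ {ε} = { '+', 'y' } — this is the only nullable alternative, skip
S has a nullable alternative but only one production, so nothing to check.

T: nullable alternative(s) T → ε; FOLLOW(T) = { $, '+', 'y' }
  T → ε: FIRST \ {ε} = { } — this is the only nullable alternative, skip
  T → F + T: FIRST \ {ε} = { '+', 'y' } — overlaps FOLLOW(T) on { '+', 'y' }: CONFLICT

C has no nullable alternative, so no FIRST/FOLLOW check is needed there.

So the grammar has 3 FIRST/FOLLOW conflicts (marked CONFLICT above).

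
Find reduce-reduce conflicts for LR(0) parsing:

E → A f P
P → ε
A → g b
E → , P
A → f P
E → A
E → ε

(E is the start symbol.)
No reduce-reduce conflicts

A reduce-reduce conflict occurs when an LR(0) state has two complete items [A → α .] and [B → β .] — both call for a reduction, and with no lookahead the parser cannot choose between them.

Augment with E' → E and build the canonical LR(0) collection (I0 = CLOSURE({[E' → . E]}), then GOTO on every symbol after a dot until no new states appear). It has 11 states:
  I0: { [A → . f P], [A → . g b], [E → . , P], [E → . A f P], [E → . A], [E → .], [E' → . E] }  — shift, reduce
  I1: { [E → , . P], [P → .] }  — reduce
  I2: { [E → A . f P], [E → A .] }  — shift, reduce
  I3: { [E' → E .] }  — accept
  I4: { [A → f . P], [P → .] }  — reduce
  I5: { [A → g . b] }  — shift
  I6: { [A → g b .] }  — reduce
  I7: { [A → f P .] }  — reduce
  I8: { [E → A f . P], [P → .] }  — reduce
  I9: { [E → A f P .] }  — reduce
  I10: { [E → , P .] }  — reduce

No state contains more than one complete item.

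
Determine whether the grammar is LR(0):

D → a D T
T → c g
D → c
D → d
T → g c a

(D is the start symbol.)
Augment with D' → D and build the canonical LR(0) collection (I0 = CLOSURE({[D' → . D]}), then GOTO on every symbol after a dot until no new states appear). It has 12 states:
  I0: { [D → . a D T], [D → . c], [D → . d], [D' → . D] }  — shift
  I1: { [D' → D .] }  — accept
  I2: { [D → . a D T], [D → . c], [D → . d], [D → a . D T] }  — shift
  I3: { [D → c .] }  — reduce
  I4: { [D → d .] }  — reduce
  I5: { [D → a D . T], [T → . c g], [T → . g c a] }  — shift
  I6: { [D → a D T .] }  — reduce
  I7: { [T → c . g] }  — shift
  I8: { [T → g . c a] }  — shift
  I9: { [T → g c . a] }  — shift
  I10: { [T → g c a .] }  — reduce
  I11: { [T → c g .] }  — reduce

Every state is either a pure shift/goto state or contains exactly one complete item and nothing to shift — no conflicts. The grammar is LR(0).

Answer: Yes, the grammar is LR(0)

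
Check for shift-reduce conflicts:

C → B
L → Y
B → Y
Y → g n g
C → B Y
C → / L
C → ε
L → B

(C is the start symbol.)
Augment with C' → C and build the canonical LR(0) collection (I0 = CLOSURE({[C' → . C]}), then GOTO on every symbol after a dot until no new states appear). It has 12 states:
  I0: { [B → . Y], [C → . / L], [C → . B Y], [C → . B], [C → .], [C' → . C], [Y → . g n g] }  — shift, reduce
  I1: { [B → . Y], [C → / . L], [L → . B], [L → . Y], [Y → . g n g] }  — shift
  I2: { [C → B . Y], [C → B .], [Y → . g n g] }  — shift, reduce
  I3: { [C' → C .] }  — accept
  I4: { [B → Y .] }  — reduce
  I5: { [Y → g . n g] }  — shift
  I6: { [Y → g n . g] }  — shift
  I7: { [Y → g n g .] }  — reduce
  I8: { [C → B Y .] }  — reduce
  I9: { [L → B .] }  — reduce
  I10: { [C → / L .] }  — reduce
  I11: { [B → Y .], [L → Y .] }  — 2 reduces

I0 contains reduce item [C → .] and shift items [C → . / L], [Y → . g n g] — shift-reduce conflict.
I2 contains reduce item [C → B .] and shift item [Y → . g n g] — shift-reduce conflict.

Answer: Yes — I0: [C → .] vs [C → . / L]; I2: [C → B .] vs [Y → . g n g]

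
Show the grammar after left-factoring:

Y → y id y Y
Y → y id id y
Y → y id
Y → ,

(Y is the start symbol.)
Left-factoring transforms A → αβ₁ | αβ₂ into A → αA' and A' → β₁ | β₂
(α is the longest common prefix among the alternatives). Repeat until
no nonterminal has two alternatives with a common prefix.

Round 1: Y has alternatives sharing prefix 'y id'. Introduce Y': Y → y id Y'
  Add: Y' → y Y
  Add: Y' → id y
  Add: Y' → ε

No remaining common prefixes — done.

Resulting grammar:
Y → y id Y'
Y' → y Y
Y' → id y
Y' → ε
Y → ,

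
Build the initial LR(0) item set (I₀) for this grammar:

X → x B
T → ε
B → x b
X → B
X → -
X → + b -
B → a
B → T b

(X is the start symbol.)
{ [B → . T b], [B → . a], [B → . x b], [T → .], [X → . + b -], [X → . -], [X → . B], [X → . x B], [X' → . X] }

First, augment the grammar with X' → X
I₀ = CLOSURE({ [X' → . X] }):
  [X' → . X] has the dot before X: add [X → . x B], [X → . B], [X → . -], [X → . + b -]
  [X → . B] has the dot before B: add [B → . x b], [B → . a], [B → . T b]
  [B → . T b] has the dot before T: add [T → .]
No further items can be added.

I₀ = { [B → . T b], [B → . a], [B → . x b], [T → .], [X → . + b -], [X → . -], [X → . B], [X → . x B], [X' → . X] }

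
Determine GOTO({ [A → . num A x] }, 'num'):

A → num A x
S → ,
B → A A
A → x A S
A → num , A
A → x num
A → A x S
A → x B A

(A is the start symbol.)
GOTO(I, 'num') = CLOSURE({ [A → αX.β] : [A → α.Xβ] ∈ I, X = 'num' })

Items with dot before 'num', with the dot advanced:
  [A → . num A x] → [A → num . A x]
Closure of the advanced items:
  [A → num . A x] has the dot before A: add [A → . num A x], [A → . x A S], [A → . num , A], [A → . x num], [A → . A x S], [A → . x B A]

GOTO = { [A → . A x S], [A → . num , A], [A → . num A x], [A → . x A S], [A → . x B A], [A → . x num], [A → num . A x] }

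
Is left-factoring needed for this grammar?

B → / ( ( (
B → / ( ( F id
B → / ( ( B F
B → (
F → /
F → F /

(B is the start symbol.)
Yes, B has productions with common prefix '/ ( ('

Left-factoring is needed when two productions for the same non-terminal
share a common prefix on the right-hand side.

Productions for B:
  B → / ( ( (
  B → / ( ( F id
  B → / ( ( B F
  B → (
Productions for F:
  F → /
  F → F /

Found common prefix '/ ( (' in productions for B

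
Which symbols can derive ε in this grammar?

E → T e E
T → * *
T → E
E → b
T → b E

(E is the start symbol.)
A non-terminal is nullable if it can derive ε (the empty string): either it has an ε-production, or it has a production whose right-hand side consists entirely of nullable non-terminals.

There are no ε-productions, so no non-terminal can derive ε.
No non-terminals are nullable.

Answer: None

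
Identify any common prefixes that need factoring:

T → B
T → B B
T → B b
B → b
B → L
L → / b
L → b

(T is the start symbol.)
Yes, T has productions with common prefix 'B'

Left-factoring is needed when two productions for the same non-terminal
share a common prefix on the right-hand side.

Productions for T:
  T → B
  T → B B
  T → B b
Productions for B:
  B → b
  B → L
Productions for L:
  L → / b
  L → b

Found common prefix 'B' in productions for T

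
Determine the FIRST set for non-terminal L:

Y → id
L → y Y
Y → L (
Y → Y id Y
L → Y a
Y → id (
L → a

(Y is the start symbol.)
{ 'a', 'id', 'y' }

FIRST sets of the other non-terminals involved (by the same procedure, iterated to a fixed point):
  FIRST(Y) = { 'a', 'id', 'y' }

From L → y Y:
  - y is a terminal: add 'y' and stop
From L → Y a:
  - Y is a non-terminal: add FIRST(Y) \ {ε} = { 'a', 'id', 'y' }
    Y is not nullable, so stop
From L → a:
  - a is a terminal: add 'a' and stop

Collecting: FIRST(L) = { 'a', 'id', 'y' }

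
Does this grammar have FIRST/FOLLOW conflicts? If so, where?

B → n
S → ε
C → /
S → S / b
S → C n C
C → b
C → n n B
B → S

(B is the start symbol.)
Yes. B → n with FOLLOW(B) on { 'n' }; S → S '/' b with FOLLOW(S) on { '/', 'n' }; S → C n C with FOLLOW(S) on { '/', 'n' }

Nullable non-terminals: B, S.
FIRST sets used below: FIRST(S) = { '/', 'b', 'n', ε }, FIRST(C) = { '/', 'b', 'n' }

B: nullable alternative(s) B → S; FOLLOW(B) = { $, '/', 'n' }
  B → n: FIRST \ {ε} = { 'n' } — overlaps FOLLOW(B) on { 'n' }: CONFLICT
  B → S: FIRST \ {ε} = { '/', 'b', 'n' } — this is the only nullable alternative, skip

S: nullable alternative(s) S → ε; FOLLOW(S) = { $, '/', 'n' }
  S → ε: FIRST \ {ε} = { } — this is the only nullable alternative, skip
  S → S / b: FIRST \ {ε} = { '/', 'b', 'n' } — overlaps FOLLOW(S) on { '/', 'n' }: CONFLICT
  S → C n C: FIRST \ {ε} = { '/', 'b', 'n' } — overlaps FOLLOW(S) on { '/', 'n' }: CONFLICT

C has no nullable alternative, so no FIRST/FOLLOW check is needed there.

So the grammar has 3 FIRST/FOLLOW conflicts (marked CONFLICT above).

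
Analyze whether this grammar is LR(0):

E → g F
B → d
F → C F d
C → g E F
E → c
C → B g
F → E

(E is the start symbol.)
No. Shift-reduce conflict between [F → E .] and [B → . d]

A grammar is LR(0) if no state in the canonical LR(0) collection has:
  - both a shift item (dot before a terminal) and a complete item (shift-reduce conflict), or
  - two or more complete items (reduce-reduce conflict; the accept item [E' → E .] counts as a complete item here).

Augment with E' → E and build the canonical LR(0) collection (I0 = CLOSURE({[E' → . E]}), then GOTO on every symbol after a dot until no new states appear). It has 15 states:
  I0: { [E → . c], [E → . g F], [E' → . E] }  — shift
  I1: { [E' → E .] }  — accept
  I2: { [E → c .] }  — reduce
  I3: { [B → . d], [C → . B g], [C → . g E F], [E → . c], [E → . g F], [E → g . F], [F → . C F d], [F → . E] }  — shift
  I4: { [C → B . g] }  — shift
  I5: { [B → . d], [C → . B g], [C → . g E F], [E → . c], [E → . g F], [F → . C F d], [F → . E], [F → C . F d] }  — shift
  I6: { [F → E .] }  — reduce
  I7: { [E → g F .] }  — reduce
  I8: { [B → d .] }  — reduce
  I9: { [B → . d], [C → . B g], [C → . g E F], [C → g . E F], [E → . c], [E → . g F], [E → g . F], [F → . C F d], [F → . E] }  — shift
  I10: { [B → . d], [C → . B g], [C → . g E F], [C → g E . F], [E → . c], [E → . g F], [F → . C F d], [F → . E], [F → E .] }  — shift, reduce
  I11: { [C → g E F .] }  — reduce
  I12: { [F → C F . d] }  — shift
  I13: { [F → C F d .] }  — reduce
  I14: { [C → B g .] }  — reduce

Conflict in state I10:
  Shift-reduce conflict between [F → E .] and [B → . d]
So the grammar is NOT LR(0).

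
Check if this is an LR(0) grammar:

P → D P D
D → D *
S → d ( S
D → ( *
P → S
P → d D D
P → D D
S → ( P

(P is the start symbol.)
Augment with P' → P and build the canonical LR(0) collection (I0 = CLOSURE({[P' → . P]}), then GOTO on every symbol after a dot until no new states appear). It has 20 states:
  I0: { [D → . ( *], [D → . D *], [P → . D D], [P → . D P D], [P → . S], [P → . d D D], [P' → . P], [S → . ( P], [S → . d ( S] }  — shift
  I1: { [D → ( . *], [D → . ( *], [D → . D *], [P → . D D], [P → . D P D], [P → . S], [P → . d D D], [S → ( . P], [S → . ( P], [S → . d ( S] }  — shift
  I2: { [D → . ( *], [D → . D *], [D → D . *], [P → . D D], [P → . D P D], [P → . S], [P → . d D D], [P → D . D], [P → D . P D], [S → . ( P], [S → . d ( S] }  — shift
  I3: { [P' → P .] }  — accept
  I4: { [P → S .] }  — reduce
  I5: { [D → . ( *], [D → . D *], [P → d . D D], [S → d . ( S] }  — shift
  I6: { [D → ( . *], [S → . ( P], [S → . d ( S], [S → d ( . S] }  — shift
  I7: { [D → . ( *], [D → . D *], [D → D . *], [P → d D . D] }  — shift
  I8: { [D → ( . *] }  — shift
  I9: { [D → D * .] }  — reduce
  I10: { [D → D . *], [P → d D D .] }  — shift, reduce
  I11: { [D → ( * .] }  — reduce
  I12: { [D → . ( *], [D → . D *], [P → . D D], [P → . D P D], [P → . S], [P → . d D D], [S → ( . P], [S → . ( P], [S → . d ( S] }  — shift
  I13: { [S → d ( S .] }  — reduce
  I14: { [S → d . ( S] }  — shift
  I15: { [S → . ( P], [S → . d ( S], [S → d ( . S] }  — shift
  I16: { [S → ( P .] }  — reduce
  I17: { [D → . ( *], [D → . D *], [D → D . *], [P → . D D], [P → . D P D], [P → . S], [P → . d D D], [P → D . D], [P → D . P D], [P → D D .], [S → . ( P], [S → . d ( S] }  — shift, reduce
  I18: { [D → . ( *], [D → . D *], [P → D P . D] }  — shift
  I19: { [D → D . *], [P → D P D .] }  — shift, reduce

Conflict in state I10:
  Shift-reduce conflict between [P → d D D .] and [D → D . *]
So the grammar is NOT LR(0).

Answer: No. Shift-reduce conflict between [P → d D D .] and [D → D . *]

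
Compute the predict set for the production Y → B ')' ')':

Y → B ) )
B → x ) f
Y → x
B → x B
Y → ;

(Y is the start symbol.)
{ 'x' }

PREDICT(Y → B ')' ')') = (FIRST(RHS) \ {ε}) ∪ (FOLLOW(Y) if ε ∈ FIRST(RHS), i.e. RHS ⇒* ε)
FIRST(B) = { 'x' }
FIRST(B ')' ')') = { 'x' }
ε ∉ FIRST(B ')' ')'), so FOLLOW(Y) is not added.
PREDICT(Y → B ')' ')') = { 'x' }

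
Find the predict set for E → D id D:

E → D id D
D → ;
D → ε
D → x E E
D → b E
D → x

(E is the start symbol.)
PREDICT(E → D id D) = (FIRST(RHS) \ {ε}) ∪ (FOLLOW(E) if ε ∈ FIRST(RHS), i.e. RHS ⇒* ε)
FIRST(D) = { ';', 'b', 'x', ε }
FIRST(D id D) = { ';', 'b', 'id', 'x' }
ε ∉ FIRST(D id D), so FOLLOW(E) is not added.
PREDICT(E → D id D) = { ';', 'b', 'id', 'x' }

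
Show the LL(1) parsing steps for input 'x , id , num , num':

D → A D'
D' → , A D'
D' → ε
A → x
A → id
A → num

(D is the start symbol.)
LL(1) parsing maintains a stack (initially the start symbol over $) and the input. At each step: if the stack top is a terminal, match it against the current input token; if it is a non-terminal N, replace it with the RHS of M[N, lookahead] (the unique production whose predict set contains the lookahead).

Stack is shown with the top on the left.

Stack     Input                 Action
--------------------------------------
D $       x , id , num , num $  output D → A D'
A D' $    x , id , num , num $  output A → x
x D' $    x , id , num , num $  match 'x'
D' $      , id , num , num $    output D' → , A D'
, A D' $  , id , num , num $    match ','
A D' $    id , num , num $      output A → id
id D' $   id , num , num $      match 'id'
D' $      , num , num $         output D' → , A D'
, A D' $  , num , num $         match ','
A D' $    num , num $           output A → num
num D' $  num , num $           match 'num'
D' $      , num $               output D' → , A D'
, A D' $  , num $               match ','
A D' $    num $                 output A → num
num D' $  num $                 match 'num'
D' $      $                     output D' → ε
$         $                     accept

The string is accepted.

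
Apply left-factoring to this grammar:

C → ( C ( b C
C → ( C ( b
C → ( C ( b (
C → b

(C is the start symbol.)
Left-factoring transforms A → αβ₁ | αβ₂ into A → αA' and A' → β₁ | β₂
(α is the longest common prefix among the alternatives). Repeat until
no nonterminal has two alternatives with a common prefix.

Round 1: C has alternatives sharing prefix '( C ( b'. Introduce C': C → ( C ( b C'
  Add: C' → C
  Add: C' → ε
  Add: C' → (

No remaining common prefixes — done.

Resulting grammar:
C → ( C ( b C'
C' → C
C' → ε
C' → (
C → b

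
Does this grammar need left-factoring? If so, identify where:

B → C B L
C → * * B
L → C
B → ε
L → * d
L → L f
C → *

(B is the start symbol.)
Left-factoring is needed when two productions for the same non-terminal
share a common prefix on the right-hand side.

Productions for B:
  B → C B L
  B → ε
Productions for C:
  C → * * B
  C → *
Productions for L:
  L → C
  L → * d
  L → L f

Found common prefix '*' in productions for C

Answer: Yes, C has productions with common prefix '*'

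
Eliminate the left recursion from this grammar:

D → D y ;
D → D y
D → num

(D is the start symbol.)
D → num D'
D' → y ; D'
D' → y D'
D' → ε

D is directly left-recursive. The standard transformation for
  A → A α₁ | ... | A α_m | β₁ | ... | β_n
is
  A  → β₁ A' | ... | β_n A'
  A' → α₁ A' | ... | α_m A' | ε

D → num becomes D → num D'
D → D y ; becomes D' → y ; D'
D → D y becomes D' → y D'
Add D' → ε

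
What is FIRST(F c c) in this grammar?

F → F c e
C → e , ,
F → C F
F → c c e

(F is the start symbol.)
{ 'c', 'e' }

FIRST sets of the non-terminals involved (from the grammar, by fixed-point iteration):
  FIRST(F) = { 'c', 'e' }

To compute FIRST(F c c), process the symbols left to right:
Symbol F is a non-terminal. Add FIRST(F) \ {ε} = { 'c', 'e' }
F is not nullable (ε ∉ FIRST(F)), so stop here.
FIRST(F c c) = { 'c', 'e' }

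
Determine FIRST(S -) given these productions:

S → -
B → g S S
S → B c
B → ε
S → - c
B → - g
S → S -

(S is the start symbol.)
FIRST sets of the non-terminals involved (from the grammar, by fixed-point iteration):
  FIRST(S) = { '-', 'c', 'g' }

To compute FIRST(S -), process the symbols left to right:
Symbol S is a non-terminal. Add FIRST(S) \ {ε} = { '-', 'c', 'g' }
S is not nullable (ε ∉ FIRST(S)), so stop here.
FIRST(S -) = { '-', 'c', 'g' }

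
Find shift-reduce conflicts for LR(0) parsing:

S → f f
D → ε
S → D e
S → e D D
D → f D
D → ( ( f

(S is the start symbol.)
Augment with S' → S and build the canonical LR(0) collection (I0 = CLOSURE({[S' → . S]}), then GOTO on every symbol after a dot until no new states appear). It has 14 states:
  I0: { [D → . ( ( f], [D → . f D], [D → .], [S → . D e], [S → . e D D], [S → . f f], [S' → . S] }  — shift, reduce
  I1: { [D → ( . ( f] }  — shift
  I2: { [S → D . e] }  — shift
  I3: { [S' → S .] }  — accept
  I4: { [D → . ( ( f], [D → . f D], [D → .], [S → e . D D] }  — shift, reduce
  I5: { [D → . ( ( f], [D → . f D], [D → .], [D → f . D], [S → f . f] }  — shift, reduce
  I6: { [D → f D .] }  — reduce
  I7: { [D → . ( ( f], [D → . f D], [D → .], [D → f . D], [S → f f .] }  — shift, 2 reduces
  I8: { [D → . ( ( f], [D → . f D], [D → .], [D → f . D] }  — shift, reduce
  I9: { [D → . ( ( f], [D → . f D], [D → .], [S → e D . D] }  — shift, reduce
  I10: { [S → e D D .] }  — reduce
  I11: { [S → D e .] }  — reduce
  I12: { [D → ( ( . f] }  — shift
  I13: { [D → ( ( f .] }  — reduce

I0 contains reduce item [D → .] and shift items [D → . ( ( f], [D → . f D], [S → . e D D], [S → . f f] — shift-reduce conflict.
I4 contains reduce item [D → .] and shift items [D → . ( ( f], [D → . f D] — shift-reduce conflict.
I5 contains reduce item [D → .] and shift items [D → . ( ( f], [D → . f D], [S → f . f] — shift-reduce conflict.
I7 contains reduce items [D → .], [S → f f .] and shift items [D → . ( ( f], [D → . f D] — shift-reduce conflict.
I8 contains reduce item [D → .] and shift items [D → . ( ( f], [D → . f D] — shift-reduce conflict.
I9 contains reduce item [D → .] and shift items [D → . ( ( f], [D → . f D] — shift-reduce conflict.

Answer: Yes — I0: [D → .] vs [D → . ( ( f]; I4: [D → .] vs [D → . ( ( f]; I5: [D → .] vs [D → . ( ( f]; I7: [D → .] vs [D → . ( ( f]; I8: [D → .] vs [D → . ( ( f]; I9: [D → .] vs [D → . ( ( f]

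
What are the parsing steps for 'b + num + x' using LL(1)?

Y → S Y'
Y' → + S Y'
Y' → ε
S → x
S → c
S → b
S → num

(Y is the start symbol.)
Stack is shown with the top on the left.

Stack     Input          Action
-------------------------------
Y $       b + num + x $  output Y → S Y'
S Y' $    b + num + x $  output S → b
b Y' $    b + num + x $  match 'b'
Y' $      + num + x $    output Y' → + S Y'
+ S Y' $  + num + x $    match '+'
S Y' $    num + x $      output S → num
num Y' $  num + x $      match 'num'
Y' $      + x $          output Y' → + S Y'
+ S Y' $  + x $          match '+'
S Y' $    x $            output S → x
x Y' $    x $            match 'x'
Y' $      $              output Y' → ε
$         $              accept

The string is accepted.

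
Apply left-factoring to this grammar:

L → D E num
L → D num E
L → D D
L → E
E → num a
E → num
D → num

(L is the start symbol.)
Left-factoring transforms A → αβ₁ | αβ₂ into A → αA' and A' → β₁ | β₂
(α is the longest common prefix among the alternatives). Repeat until
no nonterminal has two alternatives with a common prefix.

Round 1: L has alternatives sharing prefix 'D'. Introduce L': L → D L'
  Add: L' → E num
  Add: L' → num E
  Add: L' → D

Round 2: E has alternatives sharing prefix 'num'. Introduce E': E → num E'
  Add: E' → a
  Add: E' → ε

No remaining common prefixes — done.

Resulting grammar:
L → D L'
L' → E num
L' → num E
L' → D
L → E
E → num E'
E' → a
E' → ε
D → num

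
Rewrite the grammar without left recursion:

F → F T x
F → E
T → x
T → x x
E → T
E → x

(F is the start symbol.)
F → E F'
F' → T x F'
F' → ε
T → x
T → x x
E → T
E → x

F is directly left-recursive. The standard transformation for
  A → A α₁ | ... | A α_m | β₁ | ... | β_n
is
  A  → β₁ A' | ... | β_n A'
  A' → α₁ A' | ... | α_m A' | ε

F → E becomes F → E F'
F → F T x becomes F' → T x F'
Add F' → ε

Productions for other non-terminals are unchanged:
  T → x
  T → x x
  E → T
  E → x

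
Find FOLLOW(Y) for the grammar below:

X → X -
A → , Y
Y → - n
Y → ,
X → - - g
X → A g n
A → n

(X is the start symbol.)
{ 'g' }

To compute FOLLOW(Y), find every occurrence of Y on a right-hand side N → α Y β: add FIRST(β) \ {ε}, and if β is empty or nullable also add FOLLOW(N). Iterate to a fixed point.

In A → , Y: Y is at the end, add FOLLOW(A)

The FOLLOW sets referred to above (computed the same way, to a fixed point):
  FOLLOW(A) = { 'g' }

Taking the union: FOLLOW(Y) = { 'g' }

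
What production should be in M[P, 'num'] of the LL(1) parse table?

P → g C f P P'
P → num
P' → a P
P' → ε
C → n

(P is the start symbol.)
To find M[P, 'num'], we find productions for P where 'num' is in the predict set (PREDICT(N → α) = (FIRST(α) \ {ε}) ∪ (FOLLOW(N) if α ⇒* ε)).

P → g C f P P': PREDICT = { 'g' }
P → num: PREDICT = { 'num' }
  'num' is in predict set, so this production goes in M[P, 'num']

M[P, 'num'] = P → num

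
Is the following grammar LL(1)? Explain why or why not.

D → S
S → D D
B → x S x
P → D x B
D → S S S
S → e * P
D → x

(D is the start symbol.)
Relevant sets:
  FIRST(S) = { 'e', 'x' }
  FIRST(D) = { 'e', 'x' }

For D:
  PREDICT(D → S) = { 'e', 'x' }
  PREDICT(D → S S S) = { 'e', 'x' }
  PREDICT(D → x) = { 'x' }
For S:
  PREDICT(S → D D) = { 'e', 'x' }
  PREDICT(S → e '*' P) = { 'e' }
B, P have a single production, so nothing to check there.

Conflict found: Predict set conflict for D: { 'e', 'x' }
The grammar is NOT LL(1).

Answer: No. Predict set conflict for D: { 'e', 'x' }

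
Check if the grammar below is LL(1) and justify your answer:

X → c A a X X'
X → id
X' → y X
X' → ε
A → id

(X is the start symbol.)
No. Predict set conflict for X': { 'y' }

A grammar is LL(1) if for each non-terminal N with multiple productions, the predict sets of those productions are pairwise disjoint, where PREDICT(N → α) = (FIRST(α) \ {ε}) ∪ (FOLLOW(N) if α ⇒* ε).

Relevant sets:
  FOLLOW(X') = { $, 'y' }

For X:
  PREDICT(X → c A a X X') = { 'c' }
  PREDICT(X → id) = { 'id' }
For X':
  PREDICT(X' → y X) = { 'y' }
  PREDICT(X' → ε) = { $, 'y' }
A has a single production, so nothing to check there.

Conflict found: Predict set conflict for X': { 'y' }
The grammar is NOT LL(1).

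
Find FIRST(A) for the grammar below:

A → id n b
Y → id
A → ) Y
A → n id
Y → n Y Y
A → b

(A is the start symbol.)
{ ')', 'b', 'id', 'n' }

From A → id n b:
  - id is a terminal: add 'id' and stop
From A → ) Y:
  - ')' is a terminal: add ')' and stop
From A → n id:
  - n is a terminal: add 'n' and stop
From A → b:
  - b is a terminal: add 'b' and stop

Collecting: FIRST(A) = { ')', 'b', 'id', 'n' }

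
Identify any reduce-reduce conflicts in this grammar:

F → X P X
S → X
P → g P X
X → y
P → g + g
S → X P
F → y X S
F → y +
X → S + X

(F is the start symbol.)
A reduce-reduce conflict occurs when an LR(0) state has two complete items [A → α .] and [B → β .] — both call for a reduction, and with no lookahead the parser cannot choose between them.

Augment with F' → F and build the canonical LR(0) collection (I0 = CLOSURE({[F' → . F]}), then GOTO on every symbol after a dot until no new states appear). It has 20 states:
  I0: { [F → . X P X], [F → . y +], [F → . y X S], [F' → . F], [S → . X P], [S → . X], [X → . S + X], [X → . y] }  — shift
  I1: { [F' → F .] }  — accept
  I2: { [X → S . + X] }  — shift
  I3: { [F → X . P X], [P → . g + g], [P → . g P X], [S → X . P], [S → X .] }  — shift, reduce
  I4: { [F → y . +], [F → y . X S], [S → . X P], [S → . X], [X → . S + X], [X → . y], [X → y .] }  — shift, reduce
  I5: { [F → y + .] }  — reduce
  I6: { [F → y X . S], [P → . g + g], [P → . g P X], [S → . X P], [S → . X], [S → X . P], [S → X .], [X → . S + X], [X → . y] }  — shift, reduce
  I7: { [X → y .] }  — reduce
  I8: { [S → X P .] }  — reduce
  I9: { [F → y X S .], [X → S . + X] }  — shift, reduce
  I10: { [P → . g + g], [P → . g P X], [S → X . P], [S → X .] }  — shift, reduce
  I11: { [P → . g + g], [P → . g P X], [P → g . + g], [P → g . P X] }  — shift
  I12: { [P → g + . g] }  — shift
  I13: { [P → g P . X], [S → . X P], [S → . X], [X → . S + X], [X → . y] }  — shift
  I14: { [P → . g + g], [P → . g P X], [P → g P X .], [S → X . P], [S → X .] }  — shift, 2 reduces
  I15: { [P → g + g .] }  — reduce
  I16: { [S → . X P], [S → . X], [X → . S + X], [X → . y], [X → S + . X] }  — shift
  I17: { [P → . g + g], [P → . g P X], [S → X . P], [S → X .], [X → S + X .] }  — shift, 2 reduces
  I18: { [F → X P . X], [S → . X P], [S → . X], [S → X P .], [X → . S + X], [X → . y] }  — shift, reduce
  I19: { [F → X P X .], [P → . g + g], [P → . g P X], [S → X . P], [S → X .] }  — shift, 2 reduces

I14 contains complete items [P → g P X .], [S → X .] — reduce-reduce conflict.
I17 contains complete items [S → X .], [X → S + X .] — reduce-reduce conflict.
I19 contains complete items [F → X P X .], [S → X .] — reduce-reduce conflict.

Answer: Yes — I14: [P → g P X .] vs [S → X .]; I17: [S → X .] vs [X → S + X .]; I19: [F → X P X .] vs [S → X .]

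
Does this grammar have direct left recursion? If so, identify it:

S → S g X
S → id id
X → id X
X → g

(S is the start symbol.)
S → S g X: LEFT RECURSIVE (starts with S)
S → id id: starts with id
X → id X: starts with id
X → g: starts with g

The grammar has direct left recursion on: S.

Answer: Yes, S is left-recursive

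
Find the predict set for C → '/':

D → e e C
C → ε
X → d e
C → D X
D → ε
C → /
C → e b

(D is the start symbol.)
PREDICT(C → '/') = (FIRST(RHS) \ {ε}) ∪ (FOLLOW(C) if ε ∈ FIRST(RHS), i.e. RHS ⇒* ε)
FIRST('/') = { '/' }
ε ∉ FIRST('/'), so FOLLOW(C) is not added.
PREDICT(C → '/') = { '/' }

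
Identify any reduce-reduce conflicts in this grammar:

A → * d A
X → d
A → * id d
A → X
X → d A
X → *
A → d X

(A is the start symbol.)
Yes — I6: [A → X .] vs [A → d X .]

Augment with A' → A and build the canonical LR(0) collection (I0 = CLOSURE({[A' → . A]}), then GOTO on every symbol after a dot until no new states appear). It has 11 states:
  I0: { [A → . * d A], [A → . * id d], [A → . X], [A → . d X], [A' → . A], [X → . *], [X → . d A], [X → . d] }  — shift
  I1: { [A → * . d A], [A → * . id d], [X → * .] }  — shift, reduce
  I2: { [A' → A .] }  — accept
  I3: { [A → X .] }  — reduce
  I4: { [A → . * d A], [A → . * id d], [A → . X], [A → . d X], [A → d . X], [X → . *], [X → . d A], [X → . d], [X → d . A], [X → d .] }  — shift, reduce
  I5: { [X → d A .] }  — reduce
  I6: { [A → X .], [A → d X .] }  — 2 reduces
  I7: { [A → * d . A], [A → . * d A], [A → . * id d], [A → . X], [A → . d X], [X → . *], [X → . d A], [X → . d] }  — shift
  I8: { [A → * id . d] }  — shift
  I9: { [A → * id d .] }  — reduce
  I10: { [A → * d A .] }  — reduce

I6 contains complete items [A → X .], [A → d X .] — reduce-reduce conflict.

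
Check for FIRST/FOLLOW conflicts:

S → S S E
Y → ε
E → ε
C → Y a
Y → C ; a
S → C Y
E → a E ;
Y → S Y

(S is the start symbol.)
Yes. Y → C ';' a with FOLLOW(Y) on { 'a' }; Y → S Y with FOLLOW(Y) on { 'a' }; E → a E ';' with FOLLOW(E) on { 'a' }

Nullable non-terminals: E, Y.
FIRST sets used below: FIRST(C) = { 'a' }, FIRST(S) = { 'a' }

E: nullable alternative(s) E → ε; FOLLOW(E) = { $, ';', 'a' }
  E → ε: FIRST \ {ε} = { } — this is the only nullable alternative, skip
  E → a E ;: FIRST \ {ε} = { 'a' } — overlaps FOLLOW(E) on { 'a' }: CONFLICT

Y: nullable alternative(s) Y → ε; FOLLOW(Y) = { $, 'a' }
  Y → ε: FIRST \ {ε} = { } — this is the only nullable alternative, skip
  Y → C ; a: FIRST \ {ε} = { 'a' } — overlaps FOLLOW(Y) on { 'a' }: CONFLICT
  Y → S Y: FIRST \ {ε} = { 'a' } — overlaps FOLLOW(Y) on { 'a' }: CONFLICT

C, S have no nullable alternative, so no FIRST/FOLLOW check is needed there.

So the grammar has 3 FIRST/FOLLOW conflicts (marked CONFLICT above).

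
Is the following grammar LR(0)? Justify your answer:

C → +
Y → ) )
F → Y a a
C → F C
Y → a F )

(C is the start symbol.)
Yes, the grammar is LR(0)

A grammar is LR(0) if no state in the canonical LR(0) collection has:
  - both a shift item (dot before a terminal) and a complete item (shift-reduce conflict), or
  - two or more complete items (reduce-reduce conflict; the accept item [C' → C .] counts as a complete item here).

Augment with C' → C and build the canonical LR(0) collection (I0 = CLOSURE({[C' → . C]}), then GOTO on every symbol after a dot until no new states appear). It has 13 states:
  I0: { [C → . +], [C → . F C], [C' → . C], [F → . Y a a], [Y → . ) )], [Y → . a F )] }  — shift
  I1: { [Y → ) . )] }  — shift
  I2: { [C → + .] }  — reduce
  I3: { [C' → C .] }  — accept
  I4: { [C → . +], [C → . F C], [C → F . C], [F → . Y a a], [Y → . ) )], [Y → . a F )] }  — shift
  I5: { [F → Y . a a] }  — shift
  I6: { [F → . Y a a], [Y → . ) )], [Y → . a F )], [Y → a . F )] }  — shift
  I7: { [Y → a F . )] }  — shift
  I8: { [Y → a F ) .] }  — reduce
  I9: { [F → Y a . a] }  — shift
  I10: { [F → Y a a .] }  — reduce
  I11: { [C → F C .] }  — reduce
  I12: { [Y → ) ) .] }  — reduce

Every state is either a pure shift/goto state or contains exactly one complete item and nothing to shift — no conflicts. The grammar is LR(0).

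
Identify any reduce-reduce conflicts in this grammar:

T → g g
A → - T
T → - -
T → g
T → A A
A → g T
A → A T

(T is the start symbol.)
A reduce-reduce conflict occurs when an LR(0) state has two complete items [A → α .] and [B → β .] — both call for a reduction, and with no lookahead the parser cannot choose between them.

Augment with T' → T and build the canonical LR(0) collection (I0 = CLOSURE({[T' → . T]}), then GOTO on every symbol after a dot until no new states appear). It has 11 states:
  I0: { [A → . - T], [A → . A T], [A → . g T], [T → . - -], [T → . A A], [T → . g g], [T → . g], [T' → . T] }  — shift
  I1: { [A → - . T], [A → . - T], [A → . A T], [A → . g T], [T → - . -], [T → . - -], [T → . A A], [T → . g g], [T → . g] }  — shift
  I2: { [A → . - T], [A → . A T], [A → . g T], [A → A . T], [T → . - -], [T → . A A], [T → . g g], [T → . g], [T → A . A] }  — shift
  I3: { [T' → T .] }  — accept
  I4: { [A → . - T], [A → . A T], [A → . g T], [A → g . T], [T → . - -], [T → . A A], [T → . g g], [T → . g], [T → g . g], [T → g .] }  — shift, reduce
  I5: { [A → g T .] }  — reduce
  I6: { [A → . - T], [A → . A T], [A → . g T], [A → g . T], [T → . - -], [T → . A A], [T → . g g], [T → . g], [T → g . g], [T → g .], [T → g g .] }  — shift, 2 reduces
  I7: { [A → . - T], [A → . A T], [A → . g T], [A → A . T], [T → . - -], [T → . A A], [T → . g g], [T → . g], [T → A . A], [T → A A .] }  — shift, reduce
  I8: { [A → A T .] }  — reduce
  I9: { [A → - . T], [A → . - T], [A → . A T], [A → . g T], [T → - - .], [T → - . -], [T → . - -], [T → . A A], [T → . g g], [T → . g] }  — shift, reduce
  I10: { [A → - T .] }  — reduce

I6 contains complete items [T → g .], [T → g g .] — reduce-reduce conflict.

Answer: Yes — I6: [T → g .] vs [T → g g .]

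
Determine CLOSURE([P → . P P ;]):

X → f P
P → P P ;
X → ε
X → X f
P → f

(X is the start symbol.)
Start with: [P → . P P ;]
  [P → . P P ;] has the dot before P: add [P → . f]
No further items can be added.

CLOSURE = { [P → . P P ;], [P → . f] }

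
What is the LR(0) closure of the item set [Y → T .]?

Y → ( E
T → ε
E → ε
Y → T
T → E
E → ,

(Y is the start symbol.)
To compute CLOSURE, for each item [A → α.Bβ] where B is a non-terminal, add [B → .γ] for all productions B → γ; repeat for the newly added items until nothing changes.

Start with: [Y → T .]
The dot is at the end, so nothing is added.

CLOSURE = { [Y → T .] }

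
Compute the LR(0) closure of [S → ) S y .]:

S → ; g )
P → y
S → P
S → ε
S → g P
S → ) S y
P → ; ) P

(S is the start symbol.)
{ [S → ) S y .] }

Start with: [S → ) S y .]
The dot is at the end, so nothing is added.

CLOSURE = { [S → ) S y .] }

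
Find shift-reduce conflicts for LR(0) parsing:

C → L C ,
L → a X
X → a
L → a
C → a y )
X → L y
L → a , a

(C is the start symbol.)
A shift-reduce conflict occurs when an LR(0) state has both:
  - a complete (reduce) item [A → α .] (dot at the end), and
  - a shift item [B → β . c γ] (dot before a terminal).

Augment with C' → C and build the canonical LR(0) collection (I0 = CLOSURE({[C' → . C]}), then GOTO on every symbol after a dot until no new states appear). It has 14 states:
  I0: { [C → . L C ,], [C → . a y )], [C' → . C], [L → . a , a], [L → . a X], [L → . a] }  — shift
  I1: { [C' → C .] }  — accept
  I2: { [C → . L C ,], [C → . a y )], [C → L . C ,], [L → . a , a], [L → . a X], [L → . a] }  — shift
  I3: { [C → a . y )], [L → . a , a], [L → . a X], [L → . a], [L → a . , a], [L → a . X], [L → a .], [X → . L y], [X → . a] }  — shift, reduce
  I4: { [L → a , . a] }  — shift
  I5: { [X → L . y] }  — shift
  I6: { [L → a X .] }  — reduce
  I7: { [L → . a , a], [L → . a X], [L → . a], [L → a . , a], [L → a . X], [L → a .], [X → . L y], [X → . a], [X → a .] }  — shift, 2 reduces
  I8: { [C → a y . )] }  — shift
  I9: { [C → a y ) .] }  — reduce
  I10: { [X → L y .] }  — reduce
  I11: { [L → a , a .] }  — reduce
  I12: { [C → L C . ,] }  — shift
  I13: { [C → L C , .] }  — reduce

I3 contains reduce item [L → a .] and shift items [C → a . y )], [L → . a], [L → . a , a], [L → a . , a], [L → . a X], [X → . a] — shift-reduce conflict.
I7 contains reduce items [L → a .], [X → a .] and shift items [L → . a], [L → . a , a], [L → a . , a], [L → . a X], [X → . a] — shift-reduce conflict.

Answer: Yes — I3: [L → a .] vs [C → a . y )]; I7: [L → a .] vs [L → . a]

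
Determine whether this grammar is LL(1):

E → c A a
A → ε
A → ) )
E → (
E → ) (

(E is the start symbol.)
Relevant sets:
  FOLLOW(A) = { 'a' }

For E:
  PREDICT(E → c A a) = { 'c' }
  PREDICT(E → '(') = { '(' }
  PREDICT(E → ')' '(') = { ')' }
For A:
  PREDICT(A → ε) = { 'a' }
  PREDICT(A → ')' ')') = { ')' }

All predict sets are disjoint. The grammar IS LL(1).

Answer: Yes, the grammar is LL(1).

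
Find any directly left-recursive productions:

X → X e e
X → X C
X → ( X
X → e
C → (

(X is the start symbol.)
Direct left recursion occurs when N → N α for some non-terminal N (the right-hand side begins with the left-hand side itself).

X → X e e: LEFT RECURSIVE (starts with X)
X → X C: LEFT RECURSIVE (starts with X)
X → ( X: starts with '('
X → e: starts with e
C → (: starts with '('

The grammar has direct left recursion on: X.

Answer: Yes, X is left-recursive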